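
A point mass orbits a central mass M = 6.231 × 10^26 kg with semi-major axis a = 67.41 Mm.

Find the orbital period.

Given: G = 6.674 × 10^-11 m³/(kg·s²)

Convert to SI: a = 67.41 Mm = 6.741e+07 m.
GM = G · M = 6.674e-11 · 6.231e+26 = 4.15857e+16 m³/s².
Kepler's third law: T = 2π √(a³ / GM).
Substituting a = 6.741e+07 m and GM = 4.15857e+16 m³/s²:
T = 2π √((6.741e+07)³ / 4.15857e+16) s
T ≈ 1.705e+04 s = 4.737 hours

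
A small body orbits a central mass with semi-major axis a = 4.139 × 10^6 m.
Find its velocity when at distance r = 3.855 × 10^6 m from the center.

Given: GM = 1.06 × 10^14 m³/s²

Vis-viva: v = √(GM · (2/r − 1/a)).
2/r − 1/a = 2/3.855e+06 − 1/4.139e+06 = 2.77202e-07 m⁻¹.
v = √(1.06e+14 · 2.77202e-07) m/s ≈ 5421 m/s = 5.421 km/s.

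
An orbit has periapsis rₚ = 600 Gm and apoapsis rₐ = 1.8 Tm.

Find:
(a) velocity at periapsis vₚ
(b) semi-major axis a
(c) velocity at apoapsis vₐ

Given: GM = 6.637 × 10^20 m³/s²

Convert to SI: rₚ = 600 Gm = 6e+11 m; rₐ = 1.8 Tm = 1.8e+12 m.
(a) With a = (rₚ + rₐ)/2 = 1.2e+12 m, vₚ = √(GM (2/rₚ − 1/a)) = √(6.637e+20 · (2/6e+11 − 1/1.2e+12)) m/s ≈ 4.073e+04 m/s
(b) a = (rₚ + rₐ)/2 = (6e+11 + 1.8e+12)/2 ≈ 1.2e+12 m
(c) With a = (rₚ + rₐ)/2 = 1.2e+12 m, vₐ = √(GM (2/rₐ − 1/a)) = √(6.637e+20 · (2/1.8e+12 − 1/1.2e+12)) m/s ≈ 1.358e+04 m/s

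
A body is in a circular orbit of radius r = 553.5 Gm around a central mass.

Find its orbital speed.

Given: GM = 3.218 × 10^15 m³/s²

Convert to SI: r = 553.5 Gm = 5.535e+11 m.
For a circular orbit, gravity supplies the centripetal force, so v = √(GM / r).
v = √(3.218e+15 / 5.535e+11) m/s ≈ 76.25 m/s = 76.25 m/s.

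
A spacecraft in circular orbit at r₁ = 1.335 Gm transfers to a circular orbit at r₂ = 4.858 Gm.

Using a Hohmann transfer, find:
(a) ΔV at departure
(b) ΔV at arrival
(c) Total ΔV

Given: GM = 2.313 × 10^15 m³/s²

Convert to SI: r₁ = 1.335 Gm = 1.335e+09 m; r₂ = 4.858 Gm = 4.858e+09 m.
Transfer semi-major axis: a_t = (r₁ + r₂)/2 = (1.335e+09 + 4.858e+09)/2 = 3.0965e+09 m.
Circular speeds: v₁ = √(GM/r₁) = 1316.28 m/s, v₂ = √(GM/r₂) = 690.016 m/s.
Transfer speeds (vis-viva v² = GM(2/r − 1/a_t)): v₁ᵗ = 1648.7 m/s, v₂ᵗ = 453.069 m/s.
(a) ΔV₁ = |v₁ᵗ − v₁| ≈ 332.4 m/s = 332.4 m/s.
(b) ΔV₂ = |v₂ − v₂ᵗ| ≈ 236.9 m/s = 236.9 m/s.
(c) ΔV_total = ΔV₁ + ΔV₂ ≈ 569.4 m/s = 569.4 m/s.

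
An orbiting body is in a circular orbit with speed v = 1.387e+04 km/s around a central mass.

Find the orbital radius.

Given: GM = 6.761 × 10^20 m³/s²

Convert to SI: v = 1.387e+04 km/s = 1.387e+07 m/s.
For a circular orbit, v² = GM / r, so r = GM / v².
r = 6.761e+20 / (1.387e+07)² m ≈ 3.514e+06 m = 3.514 × 10^6 m.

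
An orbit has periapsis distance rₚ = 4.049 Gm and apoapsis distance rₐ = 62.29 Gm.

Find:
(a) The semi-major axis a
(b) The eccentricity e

Convert to SI: rₚ = 4.049 Gm = 4.049e+09 m; rₐ = 62.29 Gm = 6.229e+10 m.
(a) a = (rₚ + rₐ) / 2 = (4.049e+09 + 6.229e+10) / 2 ≈ 3.317e+10 m = 33.17 Gm.
(b) e = (rₐ − rₚ) / (rₐ + rₚ) = (6.229e+10 − 4.049e+09) / (6.229e+10 + 4.049e+09) ≈ 0.8779.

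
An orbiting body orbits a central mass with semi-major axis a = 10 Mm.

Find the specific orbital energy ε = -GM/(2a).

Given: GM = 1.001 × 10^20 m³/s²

Convert to SI: a = 10 Mm = 1e+07 m.
ε = −GM / (2a).
ε = −1.001e+20 / (2 · 1e+07) J/kg ≈ -5.005e+12 J/kg = -5005 GJ/kg.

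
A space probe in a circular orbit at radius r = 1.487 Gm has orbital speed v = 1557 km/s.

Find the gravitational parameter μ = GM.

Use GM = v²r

Convert to SI: r = 1.487 Gm = 1.487e+09 m; v = 1557 km/s = 1.557e+06 m/s.
For a circular orbit v² = GM/r, so GM = v² · r.
GM = (1.557e+06)² · 1.487e+09 m³/s² ≈ 3.605e+21 m³/s² = 3.605 × 10^21 m³/s².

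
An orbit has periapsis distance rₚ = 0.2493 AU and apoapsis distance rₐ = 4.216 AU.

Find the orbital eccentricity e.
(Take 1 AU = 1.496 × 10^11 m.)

Convert to SI: rₚ = 0.2493 AU = 3.72953e+10 m; rₐ = 4.216 AU = 6.30714e+11 m.
e = (rₐ − rₚ) / (rₐ + rₚ).
e = (6.30714e+11 − 3.72953e+10) / (6.30714e+11 + 3.72953e+10) = 5.93418e+11 / 6.68009e+11 ≈ 0.8883.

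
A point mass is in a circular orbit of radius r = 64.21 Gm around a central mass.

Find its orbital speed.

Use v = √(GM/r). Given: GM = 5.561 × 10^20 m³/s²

Convert to SI: r = 64.21 Gm = 6.421e+10 m.
For a circular orbit, gravity supplies the centripetal force, so v = √(GM / r).
v = √(5.561e+20 / 6.421e+10) m/s ≈ 9.306e+04 m/s = 93.06 km/s.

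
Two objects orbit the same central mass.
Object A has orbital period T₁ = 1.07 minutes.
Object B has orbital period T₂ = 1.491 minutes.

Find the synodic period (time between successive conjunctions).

Convert to SI: T₁ = 1.07 minutes = 64.2 s; T₂ = 1.491 minutes = 89.46 s.
T_syn = |T₁ · T₂ / (T₁ − T₂)|.
T_syn = |64.2 · 89.46 / (64.2 − 89.46)| s ≈ 227.4 s = 3.789 minutes.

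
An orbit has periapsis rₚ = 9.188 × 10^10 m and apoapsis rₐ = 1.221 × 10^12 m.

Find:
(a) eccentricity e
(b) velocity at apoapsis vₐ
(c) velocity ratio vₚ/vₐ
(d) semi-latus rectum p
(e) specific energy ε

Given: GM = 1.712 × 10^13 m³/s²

(a) e = (rₐ − rₚ)/(rₐ + rₚ) = (1.221e+12 − 9.188e+10)/(1.221e+12 + 9.188e+10) ≈ 0.86
(b) With a = (rₚ + rₐ)/2 = 6.5644e+11 m, vₐ = √(GM (2/rₐ − 1/a)) = √(1.712e+13 · (2/1.221e+12 − 1/6.5644e+11)) m/s ≈ 1.401 m/s
(c) Conservation of angular momentum (rₚvₚ = rₐvₐ) gives vₚ/vₐ = rₐ/rₚ = 1.221e+12/9.188e+10 ≈ 13.29
(d) From a = (rₚ + rₐ)/2 = 6.5644e+11 m and e = (rₐ − rₚ)/(rₐ + rₚ) = 0.860033, p = a(1 − e²) = 6.5644e+11 · (1 − (0.860033)²) ≈ 1.709e+11 m
(e) With a = (rₚ + rₐ)/2 = 6.5644e+11 m, ε = −GM/(2a) = −1.712e+13/(2 · 6.5644e+11) J/kg ≈ -13.04 J/kg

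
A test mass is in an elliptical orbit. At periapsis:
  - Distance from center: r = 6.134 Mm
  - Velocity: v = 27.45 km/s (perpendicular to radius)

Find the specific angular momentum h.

Convert to SI: r = 6.134 Mm = 6.134e+06 m; v = 27.45 km/s = 27450 m/s.
With v perpendicular to r, h = r · v.
h = 6.134e+06 · 27450 m²/s ≈ 1.684e+11 m²/s.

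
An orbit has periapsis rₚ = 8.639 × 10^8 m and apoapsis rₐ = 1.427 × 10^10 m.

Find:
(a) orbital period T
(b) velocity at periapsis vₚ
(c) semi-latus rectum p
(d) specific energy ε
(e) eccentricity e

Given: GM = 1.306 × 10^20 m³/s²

(a) With a = (rₚ + rₐ)/2 = 7.56695e+09 m, T = 2π √(a³/GM) = 2π √((7.56695e+09)³/1.306e+20) s ≈ 3.619e+05 s
(b) With a = (rₚ + rₐ)/2 = 7.56695e+09 m, vₚ = √(GM (2/rₚ − 1/a)) = √(1.306e+20 · (2/8.639e+08 − 1/7.56695e+09)) m/s ≈ 5.339e+05 m/s
(c) From a = (rₚ + rₐ)/2 = 7.56695e+09 m and e = (rₐ − rₚ)/(rₐ + rₚ) = 0.885832, p = a(1 − e²) = 7.56695e+09 · (1 − (0.885832)²) ≈ 1.629e+09 m
(d) With a = (rₚ + rₐ)/2 = 7.56695e+09 m, ε = −GM/(2a) = −1.306e+20/(2 · 7.56695e+09) J/kg ≈ -8.63e+09 J/kg
(e) e = (rₐ − rₚ)/(rₐ + rₚ) = (1.427e+10 − 8.639e+08)/(1.427e+10 + 8.639e+08) ≈ 0.8858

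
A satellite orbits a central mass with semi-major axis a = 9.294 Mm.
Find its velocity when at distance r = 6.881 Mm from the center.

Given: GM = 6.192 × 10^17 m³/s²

Convert to SI: a = 9.294 Mm = 9.294e+06 m; r = 6.881 Mm = 6.881e+06 m.
Vis-viva: v = √(GM · (2/r − 1/a)).
2/r − 1/a = 2/6.881e+06 − 1/9.294e+06 = 1.83059e-07 m⁻¹.
v = √(6.192e+17 · 1.83059e-07) m/s ≈ 3.367e+05 m/s = 336.7 km/s.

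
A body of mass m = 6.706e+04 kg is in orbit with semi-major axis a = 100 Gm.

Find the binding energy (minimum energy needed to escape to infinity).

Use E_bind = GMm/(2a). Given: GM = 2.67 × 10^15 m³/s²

Convert to SI: a = 100 Gm = 1e+11 m.
Total orbital energy is E = −GMm/(2a); binding energy is E_bind = −E = GMm/(2a).
E_bind = 2.67e+15 · 6.706e+04 / (2 · 1e+11) J ≈ 8.953e+08 J = 895.3 MJ.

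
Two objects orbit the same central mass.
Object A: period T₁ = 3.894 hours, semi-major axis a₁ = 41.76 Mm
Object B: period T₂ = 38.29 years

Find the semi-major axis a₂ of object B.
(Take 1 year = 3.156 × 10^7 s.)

Convert to SI: T₁ = 3.894 hours = 14018.4 s; a₁ = 41.76 Mm = 4.176e+07 m; T₂ = 38.29 years = 1.20843e+09 s.
Kepler's third law: (T₁/T₂)² = (a₁/a₂)³ ⇒ a₂ = a₁ · (T₂/T₁)^(2/3).
T₂/T₁ = 1.20843e+09 / 14018.4 = 86203.3.
a₂ = 4.176e+07 · (86203.3)^(2/3) m ≈ 8.149e+10 m = 81.49 Gm.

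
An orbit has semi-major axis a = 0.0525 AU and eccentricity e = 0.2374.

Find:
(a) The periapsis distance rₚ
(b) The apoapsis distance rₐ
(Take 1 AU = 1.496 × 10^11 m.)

Convert to SI: a = 0.0525 AU = 7.854e+09 m.
(a) rₚ = a(1 − e) = 7.854e+09 · (1 − 0.2374) = 7.854e+09 · 0.7626 ≈ 5.989e+09 m = 0.04004 AU.
(b) rₐ = a(1 + e) = 7.854e+09 · (1 + 0.2374) = 7.854e+09 · 1.2374 ≈ 9.719e+09 m = 0.06496 AU.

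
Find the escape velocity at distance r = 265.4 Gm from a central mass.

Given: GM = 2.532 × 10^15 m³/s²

Convert to SI: r = 265.4 Gm = 2.654e+11 m.
Escape velocity comes from setting total energy to zero: ½v² − GM/r = 0 ⇒ v_esc = √(2GM / r).
v_esc = √(2 · 2.532e+15 / 2.654e+11) m/s ≈ 138.1 m/s = 138.1 m/s.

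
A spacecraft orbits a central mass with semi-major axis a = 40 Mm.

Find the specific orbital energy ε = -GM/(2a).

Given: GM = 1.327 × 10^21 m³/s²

Convert to SI: a = 40 Mm = 4e+07 m.
ε = −GM / (2a).
ε = −1.327e+21 / (2 · 4e+07) J/kg ≈ -1.659e+13 J/kg = -1.659e+04 GJ/kg.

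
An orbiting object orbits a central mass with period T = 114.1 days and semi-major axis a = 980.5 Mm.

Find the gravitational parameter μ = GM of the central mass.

Convert to SI: T = 114.1 days = 9.85824e+06 s; a = 980.5 Mm = 9.805e+08 m.
GM = 4π² · a³ / T².
GM = 4π² · (9.805e+08)³ / (9.85824e+06)² m³/s² ≈ 3.829e+14 m³/s² = 3.829 × 10^14 m³/s².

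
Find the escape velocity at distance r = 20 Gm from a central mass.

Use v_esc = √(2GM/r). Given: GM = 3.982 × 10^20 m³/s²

Convert to SI: r = 20 Gm = 2e+10 m.
Escape velocity comes from setting total energy to zero: ½v² − GM/r = 0 ⇒ v_esc = √(2GM / r).
v_esc = √(2 · 3.982e+20 / 2e+10) m/s ≈ 1.995e+05 m/s = 199.5 km/s.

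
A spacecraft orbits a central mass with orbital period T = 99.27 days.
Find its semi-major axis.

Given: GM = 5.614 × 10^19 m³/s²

Convert to SI: T = 99.27 days = 8.57693e+06 s.
Invert Kepler's third law: a = (GM · T² / (4π²))^(1/3).
Substituting T = 8.57693e+06 s and GM = 5.614e+19 m³/s²:
a = (5.614e+19 · (8.57693e+06)² / (4π²))^(1/3) m
a ≈ 4.712e+10 m = 4.712 × 10^10 m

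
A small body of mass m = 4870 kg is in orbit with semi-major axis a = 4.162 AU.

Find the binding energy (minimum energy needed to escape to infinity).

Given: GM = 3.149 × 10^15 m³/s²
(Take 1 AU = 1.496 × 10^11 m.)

Convert to SI: a = 4.162 AU = 6.22635e+11 m.
Total orbital energy is E = −GMm/(2a); binding energy is E_bind = −E = GMm/(2a).
E_bind = 3.149e+15 · 4870 / (2 · 6.22635e+11) J ≈ 1.232e+07 J = 12.32 MJ.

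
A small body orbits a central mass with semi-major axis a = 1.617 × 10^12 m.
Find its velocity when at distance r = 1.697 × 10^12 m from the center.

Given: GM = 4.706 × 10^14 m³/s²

Vis-viva: v = √(GM · (2/r − 1/a)).
2/r − 1/a = 2/1.697e+12 − 1/1.617e+12 = 5.60121e-13 m⁻¹.
v = √(4.706e+14 · 5.60121e-13) m/s ≈ 16.24 m/s = 16.24 m/s.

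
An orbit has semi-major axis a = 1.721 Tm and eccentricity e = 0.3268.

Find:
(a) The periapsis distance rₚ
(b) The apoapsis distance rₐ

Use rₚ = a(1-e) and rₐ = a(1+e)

Convert to SI: a = 1.721 Tm = 1.721e+12 m.
(a) rₚ = a(1 − e) = 1.721e+12 · (1 − 0.3268) = 1.721e+12 · 0.6732 ≈ 1.159e+12 m = 1.159 Tm.
(b) rₐ = a(1 + e) = 1.721e+12 · (1 + 0.3268) = 1.721e+12 · 1.3268 ≈ 2.283e+12 m = 2.283 Tm.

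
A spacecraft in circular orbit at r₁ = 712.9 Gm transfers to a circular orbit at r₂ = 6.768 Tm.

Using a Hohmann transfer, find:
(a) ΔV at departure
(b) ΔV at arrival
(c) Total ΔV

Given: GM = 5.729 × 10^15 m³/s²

Convert to SI: r₁ = 712.9 Gm = 7.129e+11 m; r₂ = 6.768 Tm = 6.768e+12 m.
Transfer semi-major axis: a_t = (r₁ + r₂)/2 = (7.129e+11 + 6.768e+12)/2 = 3.74045e+12 m.
Circular speeds: v₁ = √(GM/r₁) = 89.6448 m/s, v₂ = √(GM/r₂) = 29.0944 m/s.
Transfer speeds (vis-viva v² = GM(2/r − 1/a_t)): v₁ᵗ = 120.585 m/s, v₂ᵗ = 12.7017 m/s.
(a) ΔV₁ = |v₁ᵗ − v₁| ≈ 30.94 m/s = 30.94 m/s.
(b) ΔV₂ = |v₂ − v₂ᵗ| ≈ 16.39 m/s = 16.39 m/s.
(c) ΔV_total = ΔV₁ + ΔV₂ ≈ 47.33 m/s = 47.33 m/s.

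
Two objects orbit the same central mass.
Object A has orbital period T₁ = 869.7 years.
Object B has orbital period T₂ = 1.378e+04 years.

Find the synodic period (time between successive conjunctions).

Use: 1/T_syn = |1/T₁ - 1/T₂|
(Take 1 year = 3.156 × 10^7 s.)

Convert to SI: T₁ = 869.7 years = 2.74477e+10 s; T₂ = 1.378e+04 years = 4.34897e+11 s.
T_syn = |T₁ · T₂ / (T₁ − T₂)|.
T_syn = |2.74477e+10 · 4.34897e+11 / (2.74477e+10 − 4.34897e+11)| s ≈ 2.93e+10 s = 928.3 years.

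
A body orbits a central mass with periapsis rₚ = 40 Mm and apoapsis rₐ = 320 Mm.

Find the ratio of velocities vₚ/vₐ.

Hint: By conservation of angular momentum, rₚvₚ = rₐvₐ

Convert to SI: rₚ = 40 Mm = 4e+07 m; rₐ = 320 Mm = 3.2e+08 m.
Conservation of angular momentum gives rₚvₚ = rₐvₐ, so vₚ/vₐ = rₐ/rₚ.
vₚ/vₐ = 3.2e+08 / 4e+07 ≈ 8.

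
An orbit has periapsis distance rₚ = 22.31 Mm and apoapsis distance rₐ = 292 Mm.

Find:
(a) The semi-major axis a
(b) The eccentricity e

Convert to SI: rₚ = 22.31 Mm = 2.231e+07 m; rₐ = 292 Mm = 2.92e+08 m.
(a) a = (rₚ + rₐ) / 2 = (2.231e+07 + 2.92e+08) / 2 ≈ 1.572e+08 m = 157.2 Mm.
(b) e = (rₐ − rₚ) / (rₐ + rₚ) = (2.92e+08 − 2.231e+07) / (2.92e+08 + 2.231e+07) ≈ 0.858.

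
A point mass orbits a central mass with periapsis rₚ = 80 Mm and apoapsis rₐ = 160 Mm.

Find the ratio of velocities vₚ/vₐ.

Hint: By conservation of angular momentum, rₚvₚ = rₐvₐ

Convert to SI: rₚ = 80 Mm = 8e+07 m; rₐ = 160 Mm = 1.6e+08 m.
Conservation of angular momentum gives rₚvₚ = rₐvₐ, so vₚ/vₐ = rₐ/rₚ.
vₚ/vₐ = 1.6e+08 / 8e+07 ≈ 2.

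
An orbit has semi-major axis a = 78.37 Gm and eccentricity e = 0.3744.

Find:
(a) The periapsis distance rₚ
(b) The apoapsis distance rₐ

Convert to SI: a = 78.37 Gm = 7.837e+10 m.
(a) rₚ = a(1 − e) = 7.837e+10 · (1 − 0.3744) = 7.837e+10 · 0.6256 ≈ 4.903e+10 m = 49.03 Gm.
(b) rₐ = a(1 + e) = 7.837e+10 · (1 + 0.3744) = 7.837e+10 · 1.3744 ≈ 1.077e+11 m = 107.7 Gm.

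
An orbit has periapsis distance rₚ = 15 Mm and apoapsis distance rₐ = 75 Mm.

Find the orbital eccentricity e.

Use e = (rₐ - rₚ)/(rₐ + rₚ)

Convert to SI: rₚ = 15 Mm = 1.5e+07 m; rₐ = 75 Mm = 7.5e+07 m.
e = (rₐ − rₚ) / (rₐ + rₚ).
e = (7.5e+07 − 1.5e+07) / (7.5e+07 + 1.5e+07) = 6e+07 / 9e+07 ≈ 0.6667.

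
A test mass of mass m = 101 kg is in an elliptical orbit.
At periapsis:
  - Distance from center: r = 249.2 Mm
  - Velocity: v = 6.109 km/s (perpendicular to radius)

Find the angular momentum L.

Convert to SI: r = 249.2 Mm = 2.492e+08 m; v = 6.109 km/s = 6109 m/s.
Since v is perpendicular to r, L = m · v · r.
L = 101 · 6109 · 2.492e+08 kg·m²/s ≈ 1.538e+14 kg·m²/s.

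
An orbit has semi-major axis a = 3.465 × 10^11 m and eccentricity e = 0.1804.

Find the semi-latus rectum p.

p = a (1 − e²).
p = 3.465e+11 · (1 − (0.1804)²) = 3.465e+11 · 0.967456 ≈ 3.352e+11 m = 3.352 × 10^11 m.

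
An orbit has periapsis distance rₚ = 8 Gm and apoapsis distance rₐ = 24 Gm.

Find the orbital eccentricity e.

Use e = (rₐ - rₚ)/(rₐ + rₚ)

Convert to SI: rₚ = 8 Gm = 8e+09 m; rₐ = 24 Gm = 2.4e+10 m.
e = (rₐ − rₚ) / (rₐ + rₚ).
e = (2.4e+10 − 8e+09) / (2.4e+10 + 8e+09) = 1.6e+10 / 3.2e+10 ≈ 0.5.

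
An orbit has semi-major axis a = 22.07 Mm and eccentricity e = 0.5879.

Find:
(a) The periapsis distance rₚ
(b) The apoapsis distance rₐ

Convert to SI: a = 22.07 Mm = 2.207e+07 m.
(a) rₚ = a(1 − e) = 2.207e+07 · (1 − 0.5879) = 2.207e+07 · 0.4121 ≈ 9.095e+06 m = 9.095 Mm.
(b) rₐ = a(1 + e) = 2.207e+07 · (1 + 0.5879) = 2.207e+07 · 1.5879 ≈ 3.504e+07 m = 35.04 Mm.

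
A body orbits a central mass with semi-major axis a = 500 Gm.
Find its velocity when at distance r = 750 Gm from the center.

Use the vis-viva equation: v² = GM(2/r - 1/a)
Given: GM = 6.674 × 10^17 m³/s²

Convert to SI: a = 500 Gm = 5e+11 m; r = 750 Gm = 7.5e+11 m.
Vis-viva: v = √(GM · (2/r − 1/a)).
2/r − 1/a = 2/7.5e+11 − 1/5e+11 = 6.66667e-13 m⁻¹.
v = √(6.674e+17 · 6.66667e-13) m/s ≈ 667 m/s = 667 m/s.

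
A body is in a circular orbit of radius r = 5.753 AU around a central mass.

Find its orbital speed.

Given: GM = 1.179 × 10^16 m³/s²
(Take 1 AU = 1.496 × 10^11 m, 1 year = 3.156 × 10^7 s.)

Convert to SI: r = 5.753 AU = 8.60649e+11 m.
For a circular orbit, gravity supplies the centripetal force, so v = √(GM / r).
v = √(1.179e+16 / 8.60649e+11) m/s ≈ 117 m/s = 0.02469 AU/year.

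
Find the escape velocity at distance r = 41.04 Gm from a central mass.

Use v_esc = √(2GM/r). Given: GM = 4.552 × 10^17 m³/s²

Convert to SI: r = 41.04 Gm = 4.104e+10 m.
Escape velocity comes from setting total energy to zero: ½v² − GM/r = 0 ⇒ v_esc = √(2GM / r).
v_esc = √(2 · 4.552e+17 / 4.104e+10) m/s ≈ 4710 m/s = 4.71 km/s.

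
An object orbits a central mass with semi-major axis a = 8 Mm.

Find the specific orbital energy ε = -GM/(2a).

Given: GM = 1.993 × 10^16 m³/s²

Convert to SI: a = 8 Mm = 8e+06 m.
ε = −GM / (2a).
ε = −1.993e+16 / (2 · 8e+06) J/kg ≈ -1.246e+09 J/kg = -1.246 GJ/kg.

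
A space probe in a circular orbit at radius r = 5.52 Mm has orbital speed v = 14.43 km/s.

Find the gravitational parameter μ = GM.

Convert to SI: r = 5.52 Mm = 5.52e+06 m; v = 14.43 km/s = 14430 m/s.
For a circular orbit v² = GM/r, so GM = v² · r.
GM = (14430)² · 5.52e+06 m³/s² ≈ 1.149e+15 m³/s² = 1.149 × 10^15 m³/s².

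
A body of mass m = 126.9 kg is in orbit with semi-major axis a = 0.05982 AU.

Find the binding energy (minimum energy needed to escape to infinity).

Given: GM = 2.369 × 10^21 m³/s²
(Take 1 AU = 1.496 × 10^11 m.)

Convert to SI: a = 0.05982 AU = 8.94907e+09 m.
Total orbital energy is E = −GMm/(2a); binding energy is E_bind = −E = GMm/(2a).
E_bind = 2.369e+21 · 126.9 / (2 · 8.94907e+09) J ≈ 1.68e+13 J = 16.8 TJ.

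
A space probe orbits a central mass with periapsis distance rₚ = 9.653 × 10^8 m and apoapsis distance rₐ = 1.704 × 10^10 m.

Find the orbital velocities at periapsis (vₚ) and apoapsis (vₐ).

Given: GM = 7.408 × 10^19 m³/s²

Use the vis-viva equation v² = GM(2/r − 1/a) with a = (rₚ + rₐ)/2 = (9.653e+08 + 1.704e+10)/2 = 9.00265e+09 m.
vₚ = √(GM · (2/rₚ − 1/a)) = √(7.408e+19 · (2/9.653e+08 − 1/9.00265e+09)) m/s ≈ 3.811e+05 m/s = 381.1 km/s.
vₐ = √(GM · (2/rₐ − 1/a)) = √(7.408e+19 · (2/1.704e+10 − 1/9.00265e+09)) m/s ≈ 2.159e+04 m/s = 21.59 km/s.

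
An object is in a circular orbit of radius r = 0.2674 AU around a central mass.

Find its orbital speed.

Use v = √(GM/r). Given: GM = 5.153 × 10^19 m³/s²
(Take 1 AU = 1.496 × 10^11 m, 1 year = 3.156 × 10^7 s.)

Convert to SI: r = 0.2674 AU = 4.0003e+10 m.
For a circular orbit, gravity supplies the centripetal force, so v = √(GM / r).
v = √(5.153e+19 / 4.0003e+10) m/s ≈ 3.589e+04 m/s = 7.572 AU/year.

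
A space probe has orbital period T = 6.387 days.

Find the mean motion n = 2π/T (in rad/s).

Convert to SI: T = 6.387 days = 551837 s.
n = 2π / T.
n = 2π / 551837 s ≈ 1.139e-05 rad/s.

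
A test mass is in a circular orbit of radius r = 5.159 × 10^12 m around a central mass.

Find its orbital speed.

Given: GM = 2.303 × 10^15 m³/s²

For a circular orbit, gravity supplies the centripetal force, so v = √(GM / r).
v = √(2.303e+15 / 5.159e+12) m/s ≈ 21.13 m/s = 21.13 m/s.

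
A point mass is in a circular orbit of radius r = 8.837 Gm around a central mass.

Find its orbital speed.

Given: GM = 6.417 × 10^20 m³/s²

Convert to SI: r = 8.837 Gm = 8.837e+09 m.
For a circular orbit, gravity supplies the centripetal force, so v = √(GM / r).
v = √(6.417e+20 / 8.837e+09) m/s ≈ 2.695e+05 m/s = 269.5 km/s.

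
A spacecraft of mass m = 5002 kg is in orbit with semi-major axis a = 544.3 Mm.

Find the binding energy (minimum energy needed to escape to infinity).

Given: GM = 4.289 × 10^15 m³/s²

Convert to SI: a = 544.3 Mm = 5.443e+08 m.
Total orbital energy is E = −GMm/(2a); binding energy is E_bind = −E = GMm/(2a).
E_bind = 4.289e+15 · 5002 / (2 · 5.443e+08) J ≈ 1.971e+10 J = 19.71 GJ.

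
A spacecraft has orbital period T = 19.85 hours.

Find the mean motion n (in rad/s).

Convert to SI: T = 19.85 hours = 71460 s.
n = 2π / T.
n = 2π / 71460 s ≈ 8.793e-05 rad/s.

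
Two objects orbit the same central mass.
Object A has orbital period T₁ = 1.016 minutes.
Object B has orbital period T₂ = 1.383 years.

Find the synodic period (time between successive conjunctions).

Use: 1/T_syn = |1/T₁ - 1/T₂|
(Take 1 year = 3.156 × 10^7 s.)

Convert to SI: T₁ = 1.016 minutes = 60.96 s; T₂ = 1.383 years = 4.36475e+07 s.
T_syn = |T₁ · T₂ / (T₁ − T₂)|.
T_syn = |60.96 · 4.36475e+07 / (60.96 − 4.36475e+07)| s ≈ 60.96 s = 1.016 minutes.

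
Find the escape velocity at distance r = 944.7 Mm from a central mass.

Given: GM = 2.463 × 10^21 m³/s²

Convert to SI: r = 944.7 Mm = 9.447e+08 m.
Escape velocity comes from setting total energy to zero: ½v² − GM/r = 0 ⇒ v_esc = √(2GM / r).
v_esc = √(2 · 2.463e+21 / 9.447e+08) m/s ≈ 2.283e+06 m/s = 2283 km/s.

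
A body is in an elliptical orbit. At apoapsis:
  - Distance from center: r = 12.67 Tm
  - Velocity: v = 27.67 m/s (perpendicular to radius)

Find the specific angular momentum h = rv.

Convert to SI: r = 12.67 Tm = 1.267e+13 m.
With v perpendicular to r, h = r · v.
h = 1.267e+13 · 27.67 m²/s ≈ 3.506e+14 m²/s.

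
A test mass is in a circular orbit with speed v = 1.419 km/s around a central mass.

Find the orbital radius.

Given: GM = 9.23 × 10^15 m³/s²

Convert to SI: v = 1.419 km/s = 1419 m/s.
For a circular orbit, v² = GM / r, so r = GM / v².
r = 9.23e+15 / (1419)² m ≈ 4.584e+09 m = 4.584 Gm.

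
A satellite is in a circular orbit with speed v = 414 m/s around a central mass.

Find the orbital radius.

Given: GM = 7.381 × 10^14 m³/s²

For a circular orbit, v² = GM / r, so r = GM / v².
r = 7.381e+14 / (414)² m ≈ 4.306e+09 m = 4.306 Gm.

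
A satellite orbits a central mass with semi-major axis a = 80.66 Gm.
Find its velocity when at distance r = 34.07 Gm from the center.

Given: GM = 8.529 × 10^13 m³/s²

Convert to SI: a = 80.66 Gm = 8.066e+10 m; r = 34.07 Gm = 3.407e+10 m.
Vis-viva: v = √(GM · (2/r − 1/a)).
2/r − 1/a = 2/3.407e+10 − 1/8.066e+10 = 4.6305e-11 m⁻¹.
v = √(8.529e+13 · 4.6305e-11) m/s ≈ 62.84 m/s = 62.84 m/s.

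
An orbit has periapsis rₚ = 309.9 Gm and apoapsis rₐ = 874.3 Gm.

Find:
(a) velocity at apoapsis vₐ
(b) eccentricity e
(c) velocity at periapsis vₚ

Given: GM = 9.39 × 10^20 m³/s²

Convert to SI: rₚ = 309.9 Gm = 3.099e+11 m; rₐ = 874.3 Gm = 8.743e+11 m.
(a) With a = (rₚ + rₐ)/2 = 5.921e+11 m, vₐ = √(GM (2/rₐ − 1/a)) = √(9.39e+20 · (2/8.743e+11 − 1/5.921e+11)) m/s ≈ 2.371e+04 m/s
(b) e = (rₐ − rₚ)/(rₐ + rₚ) = (8.743e+11 − 3.099e+11)/(8.743e+11 + 3.099e+11) ≈ 0.4766
(c) With a = (rₚ + rₐ)/2 = 5.921e+11 m, vₚ = √(GM (2/rₚ − 1/a)) = √(9.39e+20 · (2/3.099e+11 − 1/5.921e+11)) m/s ≈ 6.689e+04 m/s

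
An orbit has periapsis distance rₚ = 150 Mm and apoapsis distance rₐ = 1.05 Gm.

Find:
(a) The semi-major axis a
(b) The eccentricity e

Convert to SI: rₚ = 150 Mm = 1.5e+08 m; rₐ = 1.05 Gm = 1.05e+09 m.
(a) a = (rₚ + rₐ) / 2 = (1.5e+08 + 1.05e+09) / 2 ≈ 6e+08 m = 600 Mm.
(b) e = (rₐ − rₚ) / (rₐ + rₚ) = (1.05e+09 − 1.5e+08) / (1.05e+09 + 1.5e+08) ≈ 0.75.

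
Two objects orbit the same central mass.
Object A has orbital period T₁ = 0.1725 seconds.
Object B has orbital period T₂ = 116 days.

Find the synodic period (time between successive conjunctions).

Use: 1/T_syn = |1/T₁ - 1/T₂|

Convert to SI: T₂ = 116 days = 1.00224e+07 s.
T_syn = |T₁ · T₂ / (T₁ − T₂)|.
T_syn = |0.1725 · 1.00224e+07 / (0.1725 − 1.00224e+07)| s ≈ 0.1725 s = 0.1725 seconds.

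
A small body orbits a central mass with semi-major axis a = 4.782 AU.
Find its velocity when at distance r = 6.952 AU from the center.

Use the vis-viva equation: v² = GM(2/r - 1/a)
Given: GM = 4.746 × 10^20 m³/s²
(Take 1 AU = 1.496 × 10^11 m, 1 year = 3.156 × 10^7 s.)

Convert to SI: a = 4.782 AU = 7.15387e+11 m; r = 6.952 AU = 1.04002e+12 m.
Vis-viva: v = √(GM · (2/r − 1/a)).
2/r − 1/a = 2/1.04002e+12 − 1/7.15387e+11 = 5.25197e-13 m⁻¹.
v = √(4.746e+20 · 5.25197e-13) m/s ≈ 1.579e+04 m/s = 3.331 AU/year.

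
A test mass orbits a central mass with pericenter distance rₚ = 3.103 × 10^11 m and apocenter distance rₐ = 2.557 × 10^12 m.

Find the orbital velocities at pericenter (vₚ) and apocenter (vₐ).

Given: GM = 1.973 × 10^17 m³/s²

Use the vis-viva equation v² = GM(2/r − 1/a) with a = (rₚ + rₐ)/2 = (3.103e+11 + 2.557e+12)/2 = 1.43365e+12 m.
vₚ = √(GM · (2/rₚ − 1/a)) = √(1.973e+17 · (2/3.103e+11 − 1/1.43365e+12)) m/s ≈ 1065 m/s = 1.065 km/s.
vₐ = √(GM · (2/rₐ − 1/a)) = √(1.973e+17 · (2/2.557e+12 − 1/1.43365e+12)) m/s ≈ 129.2 m/s = 129.2 m/s.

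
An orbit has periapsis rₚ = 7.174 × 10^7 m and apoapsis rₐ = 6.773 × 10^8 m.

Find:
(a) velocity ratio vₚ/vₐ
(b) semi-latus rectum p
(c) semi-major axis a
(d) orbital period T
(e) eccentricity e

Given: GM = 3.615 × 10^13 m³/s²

(a) Conservation of angular momentum (rₚvₚ = rₐvₐ) gives vₚ/vₐ = rₐ/rₚ = 6.773e+08/7.174e+07 ≈ 9.441
(b) From a = (rₚ + rₐ)/2 = 3.7452e+08 m and e = (rₐ − rₚ)/(rₐ + rₚ) = 0.808448, p = a(1 − e²) = 3.7452e+08 · (1 − (0.808448)²) ≈ 1.297e+08 m
(c) a = (rₚ + rₐ)/2 = (7.174e+07 + 6.773e+08)/2 ≈ 3.745e+08 m
(d) With a = (rₚ + rₐ)/2 = 3.7452e+08 m, T = 2π √(a³/GM) = 2π √((3.7452e+08)³/3.615e+13) s ≈ 7.574e+06 s
(e) e = (rₐ − rₚ)/(rₐ + rₚ) = (6.773e+08 − 7.174e+07)/(6.773e+08 + 7.174e+07) ≈ 0.8084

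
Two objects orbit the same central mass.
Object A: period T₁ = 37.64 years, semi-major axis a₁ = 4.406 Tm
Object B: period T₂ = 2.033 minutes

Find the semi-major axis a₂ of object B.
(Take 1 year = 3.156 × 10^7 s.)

Convert to SI: T₁ = 37.64 years = 1.18792e+09 s; a₁ = 4.406 Tm = 4.406e+12 m; T₂ = 2.033 minutes = 121.98 s.
Kepler's third law: (T₁/T₂)² = (a₁/a₂)³ ⇒ a₂ = a₁ · (T₂/T₁)^(2/3).
T₂/T₁ = 121.98 / 1.18792e+09 = 1.02684e-07.
a₂ = 4.406e+12 · (1.02684e-07)^(2/3) m ≈ 9.662e+07 m = 96.62 Mm.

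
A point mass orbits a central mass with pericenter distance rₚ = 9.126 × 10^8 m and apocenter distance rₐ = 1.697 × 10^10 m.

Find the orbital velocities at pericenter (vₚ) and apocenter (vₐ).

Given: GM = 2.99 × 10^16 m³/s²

Use the vis-viva equation v² = GM(2/r − 1/a) with a = (rₚ + rₐ)/2 = (9.126e+08 + 1.697e+10)/2 = 8.9413e+09 m.
vₚ = √(GM · (2/rₚ − 1/a)) = √(2.99e+16 · (2/9.126e+08 − 1/8.9413e+09)) m/s ≈ 7886 m/s = 7.886 km/s.
vₐ = √(GM · (2/rₐ − 1/a)) = √(2.99e+16 · (2/1.697e+10 − 1/8.9413e+09)) m/s ≈ 424.1 m/s = 424.1 m/s.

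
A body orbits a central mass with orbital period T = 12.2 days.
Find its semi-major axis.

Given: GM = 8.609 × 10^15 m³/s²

Convert to SI: T = 12.2 days = 1.05408e+06 s.
Invert Kepler's third law: a = (GM · T² / (4π²))^(1/3).
Substituting T = 1.05408e+06 s and GM = 8.609e+15 m³/s²:
a = (8.609e+15 · (1.05408e+06)² / (4π²))^(1/3) m
a ≈ 6.234e+08 m = 623.4 Mm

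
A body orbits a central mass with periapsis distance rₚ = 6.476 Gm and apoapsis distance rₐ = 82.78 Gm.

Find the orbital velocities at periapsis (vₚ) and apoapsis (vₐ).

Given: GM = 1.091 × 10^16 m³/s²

Convert to SI: rₚ = 6.476 Gm = 6.476e+09 m; rₐ = 82.78 Gm = 8.278e+10 m.
Use the vis-viva equation v² = GM(2/r − 1/a) with a = (rₚ + rₐ)/2 = (6.476e+09 + 8.278e+10)/2 = 4.4628e+10 m.
vₚ = √(GM · (2/rₚ − 1/a)) = √(1.091e+16 · (2/6.476e+09 − 1/4.4628e+10)) m/s ≈ 1768 m/s = 1.768 km/s.
vₐ = √(GM · (2/rₐ − 1/a)) = √(1.091e+16 · (2/8.278e+10 − 1/4.4628e+10)) m/s ≈ 138.3 m/s = 138.3 m/s.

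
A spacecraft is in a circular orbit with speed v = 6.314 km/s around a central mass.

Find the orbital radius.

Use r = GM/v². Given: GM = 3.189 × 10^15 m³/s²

Convert to SI: v = 6.314 km/s = 6314 m/s.
For a circular orbit, v² = GM / r, so r = GM / v².
r = 3.189e+15 / (6314)² m ≈ 7.999e+07 m = 79.99 Mm.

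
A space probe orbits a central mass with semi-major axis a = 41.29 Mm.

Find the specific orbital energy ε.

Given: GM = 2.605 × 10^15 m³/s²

Convert to SI: a = 41.29 Mm = 4.129e+07 m.
ε = −GM / (2a).
ε = −2.605e+15 / (2 · 4.129e+07) J/kg ≈ -3.155e+07 J/kg = -31.55 MJ/kg.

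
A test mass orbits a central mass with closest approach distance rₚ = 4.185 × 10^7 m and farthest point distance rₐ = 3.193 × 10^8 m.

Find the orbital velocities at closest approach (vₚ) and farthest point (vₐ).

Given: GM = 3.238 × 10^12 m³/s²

Use the vis-viva equation v² = GM(2/r − 1/a) with a = (rₚ + rₐ)/2 = (4.185e+07 + 3.193e+08)/2 = 1.80575e+08 m.
vₚ = √(GM · (2/rₚ − 1/a)) = √(3.238e+12 · (2/4.185e+07 − 1/1.80575e+08)) m/s ≈ 369.9 m/s = 369.9 m/s.
vₐ = √(GM · (2/rₐ − 1/a)) = √(3.238e+12 · (2/3.193e+08 − 1/1.80575e+08)) m/s ≈ 48.48 m/s = 48.48 m/s.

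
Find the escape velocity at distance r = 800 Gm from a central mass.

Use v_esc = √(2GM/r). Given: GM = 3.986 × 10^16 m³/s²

Convert to SI: r = 800 Gm = 8e+11 m.
Escape velocity comes from setting total energy to zero: ½v² − GM/r = 0 ⇒ v_esc = √(2GM / r).
v_esc = √(2 · 3.986e+16 / 8e+11) m/s ≈ 315.7 m/s = 315.7 m/s.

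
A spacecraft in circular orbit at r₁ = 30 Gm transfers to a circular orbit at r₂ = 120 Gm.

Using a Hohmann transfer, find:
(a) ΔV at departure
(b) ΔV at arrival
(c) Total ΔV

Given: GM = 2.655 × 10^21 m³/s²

Convert to SI: r₁ = 30 Gm = 3e+10 m; r₂ = 120 Gm = 1.2e+11 m.
Transfer semi-major axis: a_t = (r₁ + r₂)/2 = (3e+10 + 1.2e+11)/2 = 7.5e+10 m.
Circular speeds: v₁ = √(GM/r₁) = 297489 m/s, v₂ = √(GM/r₂) = 148745 m/s.
Transfer speeds (vis-viva v² = GM(2/r − 1/a_t)): v₁ᵗ = 376298 m/s, v₂ᵗ = 94074.4 m/s.
(a) ΔV₁ = |v₁ᵗ − v₁| ≈ 7.881e+04 m/s = 78.81 km/s.
(b) ΔV₂ = |v₂ − v₂ᵗ| ≈ 5.467e+04 m/s = 54.67 km/s.
(c) ΔV_total = ΔV₁ + ΔV₂ ≈ 1.335e+05 m/s = 133.5 km/s.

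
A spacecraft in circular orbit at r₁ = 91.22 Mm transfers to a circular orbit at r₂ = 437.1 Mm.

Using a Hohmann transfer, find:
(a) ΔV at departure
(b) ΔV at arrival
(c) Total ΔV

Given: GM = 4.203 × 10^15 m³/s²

Convert to SI: r₁ = 91.22 Mm = 9.122e+07 m; r₂ = 437.1 Mm = 4.371e+08 m.
Transfer semi-major axis: a_t = (r₁ + r₂)/2 = (9.122e+07 + 4.371e+08)/2 = 2.6416e+08 m.
Circular speeds: v₁ = √(GM/r₁) = 6787.89 m/s, v₂ = √(GM/r₂) = 3100.91 m/s.
Transfer speeds (vis-viva v² = GM(2/r − 1/a_t)): v₁ᵗ = 8731.55 m/s, v₂ᵗ = 1822.22 m/s.
(a) ΔV₁ = |v₁ᵗ − v₁| ≈ 1944 m/s = 1.944 km/s.
(b) ΔV₂ = |v₂ − v₂ᵗ| ≈ 1279 m/s = 1.279 km/s.
(c) ΔV_total = ΔV₁ + ΔV₂ ≈ 3222 m/s = 3.222 km/s.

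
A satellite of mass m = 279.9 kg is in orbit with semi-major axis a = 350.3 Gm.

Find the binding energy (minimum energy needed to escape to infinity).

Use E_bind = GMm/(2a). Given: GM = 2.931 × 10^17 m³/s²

Convert to SI: a = 350.3 Gm = 3.503e+11 m.
Total orbital energy is E = −GMm/(2a); binding energy is E_bind = −E = GMm/(2a).
E_bind = 2.931e+17 · 279.9 / (2 · 3.503e+11) J ≈ 1.171e+08 J = 117.1 MJ.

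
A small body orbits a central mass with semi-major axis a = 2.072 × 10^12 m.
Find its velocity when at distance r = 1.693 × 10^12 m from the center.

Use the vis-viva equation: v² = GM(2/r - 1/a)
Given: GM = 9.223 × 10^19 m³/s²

Vis-viva: v = √(GM · (2/r − 1/a)).
2/r − 1/a = 2/1.693e+12 − 1/2.072e+12 = 6.98709e-13 m⁻¹.
v = √(9.223e+19 · 6.98709e-13) m/s ≈ 8028 m/s = 8.028 km/s.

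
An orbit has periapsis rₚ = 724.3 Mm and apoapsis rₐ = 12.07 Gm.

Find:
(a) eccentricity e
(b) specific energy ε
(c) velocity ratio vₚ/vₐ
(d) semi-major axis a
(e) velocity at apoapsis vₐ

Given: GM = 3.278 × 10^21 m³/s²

Convert to SI: rₚ = 724.3 Mm = 7.243e+08 m; rₐ = 12.07 Gm = 1.207e+10 m.
(a) e = (rₐ − rₚ)/(rₐ + rₚ) = (1.207e+10 − 7.243e+08)/(1.207e+10 + 7.243e+08) ≈ 0.8868
(b) With a = (rₚ + rₐ)/2 = 6.39715e+09 m, ε = −GM/(2a) = −3.278e+21/(2 · 6.39715e+09) J/kg ≈ -2.562e+11 J/kg
(c) Conservation of angular momentum (rₚvₚ = rₐvₐ) gives vₚ/vₐ = rₐ/rₚ = 1.207e+10/7.243e+08 ≈ 16.66
(d) a = (rₚ + rₐ)/2 = (7.243e+08 + 1.207e+10)/2 ≈ 6.397e+09 m
(e) With a = (rₚ + rₐ)/2 = 6.39715e+09 m, vₐ = √(GM (2/rₐ − 1/a)) = √(3.278e+21 · (2/1.207e+10 − 1/6.39715e+09)) m/s ≈ 1.754e+05 m/s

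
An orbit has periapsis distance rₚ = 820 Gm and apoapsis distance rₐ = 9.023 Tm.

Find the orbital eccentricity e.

Convert to SI: rₚ = 820 Gm = 8.2e+11 m; rₐ = 9.023 Tm = 9.023e+12 m.
e = (rₐ − rₚ) / (rₐ + rₚ).
e = (9.023e+12 − 8.2e+11) / (9.023e+12 + 8.2e+11) = 8.203e+12 / 9.843e+12 ≈ 0.8334.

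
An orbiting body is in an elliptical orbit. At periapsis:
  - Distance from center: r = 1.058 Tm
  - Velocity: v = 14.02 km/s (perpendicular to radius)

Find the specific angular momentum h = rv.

Convert to SI: r = 1.058 Tm = 1.058e+12 m; v = 14.02 km/s = 14020 m/s.
With v perpendicular to r, h = r · v.
h = 1.058e+12 · 14020 m²/s ≈ 1.483e+16 m²/s.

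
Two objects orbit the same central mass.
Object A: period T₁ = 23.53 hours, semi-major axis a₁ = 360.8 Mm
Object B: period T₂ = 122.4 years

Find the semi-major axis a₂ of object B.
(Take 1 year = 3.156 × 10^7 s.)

Convert to SI: T₁ = 23.53 hours = 84708 s; a₁ = 360.8 Mm = 3.608e+08 m; T₂ = 122.4 years = 3.86294e+09 s.
Kepler's third law: (T₁/T₂)² = (a₁/a₂)³ ⇒ a₂ = a₁ · (T₂/T₁)^(2/3).
T₂/T₁ = 3.86294e+09 / 84708 = 45603.1.
a₂ = 3.608e+08 · (45603.1)^(2/3) m ≈ 4.605e+11 m = 460.5 Gm.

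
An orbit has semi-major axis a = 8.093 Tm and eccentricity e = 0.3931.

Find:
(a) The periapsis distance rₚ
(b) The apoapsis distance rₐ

Convert to SI: a = 8.093 Tm = 8.093e+12 m.
(a) rₚ = a(1 − e) = 8.093e+12 · (1 − 0.3931) = 8.093e+12 · 0.6069 ≈ 4.912e+12 m = 4.912 Tm.
(b) rₐ = a(1 + e) = 8.093e+12 · (1 + 0.3931) = 8.093e+12 · 1.3931 ≈ 1.127e+13 m = 11.27 Tm.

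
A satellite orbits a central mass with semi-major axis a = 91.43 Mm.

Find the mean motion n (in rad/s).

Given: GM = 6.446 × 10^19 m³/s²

Convert to SI: a = 91.43 Mm = 9.143e+07 m.
n = √(GM / a³).
n = √(6.446e+19 / (9.143e+07)³) rad/s ≈ 0.009184 rad/s.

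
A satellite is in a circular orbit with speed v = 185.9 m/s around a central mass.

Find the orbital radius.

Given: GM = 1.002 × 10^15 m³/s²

For a circular orbit, v² = GM / r, so r = GM / v².
r = 1.002e+15 / (185.9)² m ≈ 2.899e+10 m = 28.99 Gm.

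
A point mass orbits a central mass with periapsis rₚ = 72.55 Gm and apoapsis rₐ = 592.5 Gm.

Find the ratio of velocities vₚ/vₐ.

Convert to SI: rₚ = 72.55 Gm = 7.255e+10 m; rₐ = 592.5 Gm = 5.925e+11 m.
Conservation of angular momentum gives rₚvₚ = rₐvₐ, so vₚ/vₐ = rₐ/rₚ.
vₚ/vₐ = 5.925e+11 / 7.255e+10 ≈ 8.167.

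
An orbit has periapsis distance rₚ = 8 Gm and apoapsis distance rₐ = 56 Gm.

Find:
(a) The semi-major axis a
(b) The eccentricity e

Convert to SI: rₚ = 8 Gm = 8e+09 m; rₐ = 56 Gm = 5.6e+10 m.
(a) a = (rₚ + rₐ) / 2 = (8e+09 + 5.6e+10) / 2 ≈ 3.2e+10 m = 32 Gm.
(b) e = (rₐ − rₚ) / (rₐ + rₚ) = (5.6e+10 − 8e+09) / (5.6e+10 + 8e+09) ≈ 0.75.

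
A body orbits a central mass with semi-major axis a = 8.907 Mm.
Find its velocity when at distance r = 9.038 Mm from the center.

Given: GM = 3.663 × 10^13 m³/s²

Convert to SI: a = 8.907 Mm = 8.907e+06 m; r = 9.038 Mm = 9.038e+06 m.
Vis-viva: v = √(GM · (2/r − 1/a)).
2/r − 1/a = 2/9.038e+06 − 1/8.907e+06 = 1.09017e-07 m⁻¹.
v = √(3.663e+13 · 1.09017e-07) m/s ≈ 1998 m/s = 1.998 km/s.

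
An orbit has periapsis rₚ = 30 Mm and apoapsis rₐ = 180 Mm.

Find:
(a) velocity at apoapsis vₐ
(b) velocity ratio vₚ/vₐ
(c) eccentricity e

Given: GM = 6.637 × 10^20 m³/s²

Convert to SI: rₚ = 30 Mm = 3e+07 m; rₐ = 180 Mm = 1.8e+08 m.
(a) With a = (rₚ + rₐ)/2 = 1.05e+08 m, vₐ = √(GM (2/rₐ − 1/a)) = √(6.637e+20 · (2/1.8e+08 − 1/1.05e+08)) m/s ≈ 1.026e+06 m/s
(b) Conservation of angular momentum (rₚvₚ = rₐvₐ) gives vₚ/vₐ = rₐ/rₚ = 1.8e+08/3e+07 ≈ 6
(c) e = (rₐ − rₚ)/(rₐ + rₚ) = (1.8e+08 − 3e+07)/(1.8e+08 + 3e+07) ≈ 0.7143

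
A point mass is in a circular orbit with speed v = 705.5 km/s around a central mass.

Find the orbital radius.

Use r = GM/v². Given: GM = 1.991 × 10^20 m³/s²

Convert to SI: v = 705.5 km/s = 705500 m/s.
For a circular orbit, v² = GM / r, so r = GM / v².
r = 1.991e+20 / (705500)² m ≈ 4e+08 m = 400 Mm.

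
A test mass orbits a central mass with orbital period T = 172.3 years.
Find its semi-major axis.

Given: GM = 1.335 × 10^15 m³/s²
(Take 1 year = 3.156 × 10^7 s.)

Convert to SI: T = 172.3 years = 5.43779e+09 s.
Invert Kepler's third law: a = (GM · T² / (4π²))^(1/3).
Substituting T = 5.43779e+09 s and GM = 1.335e+15 m³/s²:
a = (1.335e+15 · (5.43779e+09)² / (4π²))^(1/3) m
a ≈ 1e+11 m = 100 Gm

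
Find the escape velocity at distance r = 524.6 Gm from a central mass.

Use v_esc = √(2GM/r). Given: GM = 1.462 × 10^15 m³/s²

Convert to SI: r = 524.6 Gm = 5.246e+11 m.
Escape velocity comes from setting total energy to zero: ½v² − GM/r = 0 ⇒ v_esc = √(2GM / r).
v_esc = √(2 · 1.462e+15 / 5.246e+11) m/s ≈ 74.66 m/s = 74.66 m/s.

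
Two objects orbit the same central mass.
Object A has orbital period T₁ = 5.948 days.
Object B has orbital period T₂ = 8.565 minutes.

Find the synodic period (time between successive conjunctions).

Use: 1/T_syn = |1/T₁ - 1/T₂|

Convert to SI: T₁ = 5.948 days = 513907 s; T₂ = 8.565 minutes = 513.9 s.
T_syn = |T₁ · T₂ / (T₁ − T₂)|.
T_syn = |513907 · 513.9 / (513907 − 513.9)| s ≈ 514.4 s = 8.574 minutes.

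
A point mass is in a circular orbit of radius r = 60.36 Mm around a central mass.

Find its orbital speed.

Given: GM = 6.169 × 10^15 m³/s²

Convert to SI: r = 60.36 Mm = 6.036e+07 m.
For a circular orbit, gravity supplies the centripetal force, so v = √(GM / r).
v = √(6.169e+15 / 6.036e+07) m/s ≈ 1.011e+04 m/s = 10.11 km/s.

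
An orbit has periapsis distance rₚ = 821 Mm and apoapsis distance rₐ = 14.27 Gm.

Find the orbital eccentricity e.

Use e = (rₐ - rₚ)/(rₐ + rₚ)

Convert to SI: rₚ = 821 Mm = 8.21e+08 m; rₐ = 14.27 Gm = 1.427e+10 m.
e = (rₐ − rₚ) / (rₐ + rₚ).
e = (1.427e+10 − 8.21e+08) / (1.427e+10 + 8.21e+08) = 1.3449e+10 / 1.5091e+10 ≈ 0.8912.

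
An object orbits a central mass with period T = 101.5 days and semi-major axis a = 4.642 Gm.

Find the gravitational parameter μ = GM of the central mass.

Convert to SI: T = 101.5 days = 8.7696e+06 s; a = 4.642 Gm = 4.642e+09 m.
GM = 4π² · a³ / T².
GM = 4π² · (4.642e+09)³ / (8.7696e+06)² m³/s² ≈ 5.135e+16 m³/s² = 5.135 × 10^16 m³/s².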